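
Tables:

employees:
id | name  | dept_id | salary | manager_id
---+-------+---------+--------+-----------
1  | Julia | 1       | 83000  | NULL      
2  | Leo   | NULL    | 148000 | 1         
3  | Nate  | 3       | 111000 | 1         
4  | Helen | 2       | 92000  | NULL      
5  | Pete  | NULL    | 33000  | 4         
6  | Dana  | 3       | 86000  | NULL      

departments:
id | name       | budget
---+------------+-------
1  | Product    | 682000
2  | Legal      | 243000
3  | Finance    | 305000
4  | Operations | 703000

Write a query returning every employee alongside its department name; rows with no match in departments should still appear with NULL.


LEFT JOIN keeps every row from employees (the left table); where dept_id has no match in departments, the department columns become NULL. Walk through each employee:
  - employee 1 (Julia): dept_id=1 -> matches Product
  - employee 2 (Leo): dept_id=NULL, no match -> kept with NULL
  - employee 3 (Nate): dept_id=3 -> matches Finance
  - employee 4 (Helen): dept_id=2 -> matches Legal
  - employee 5 (Pete): dept_id=NULL, no match -> kept with NULL
  - employee 6 (Dana): dept_id=3 -> matches Finance
All 6 rows appear; 2 have NULL department.

SQL:
SELECT a.name, b.name AS department
FROM employees a
LEFT JOIN departments b ON a.dept_id = b.id

Result:
name  | department
------+-----------
Julia | Product   
Leo   | NULL      
Nate  | Finance   
Helen | Legal     
Pete  | NULL      
Dana  | Finance   


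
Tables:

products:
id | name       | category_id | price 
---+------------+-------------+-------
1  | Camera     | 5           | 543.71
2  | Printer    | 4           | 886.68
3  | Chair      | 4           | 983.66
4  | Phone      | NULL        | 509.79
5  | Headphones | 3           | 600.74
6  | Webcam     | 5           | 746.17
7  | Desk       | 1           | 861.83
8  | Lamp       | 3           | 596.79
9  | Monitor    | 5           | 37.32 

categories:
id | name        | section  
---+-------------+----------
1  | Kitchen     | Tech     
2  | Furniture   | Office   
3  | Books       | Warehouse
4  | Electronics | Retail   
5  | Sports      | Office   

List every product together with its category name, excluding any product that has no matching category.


INNER JOIN keeps only products rows whose category_id matches an id in categories. Walk through each product:
  - product 1 (Camera): category_id=5 -> matches Sports
  - product 2 (Printer): category_id=4 -> matches Electronics
  - product 3 (Chair): category_id=4 -> matches Electronics
  - product 4 (Phone): category_id=NULL, no match -> dropped
  - product 5 (Headphones): category_id=3 -> matches Books
  - product 6 (Webcam): category_id=5 -> matches Sports
  - product 7 (Desk): category_id=1 -> matches Kitchen
  - product 8 (Lamp): category_id=3 -> matches Books
  - product 9 (Monitor): category_id=5 -> matches Sports
So 1 of 9 rows is dropped.

SQL:
SELECT a.name, b.name AS category
FROM products a
INNER JOIN categories b ON a.category_id = b.id

Result:
name       | category   
-----------+------------
Camera     | Sports     
Printer    | Electronics
Chair      | Electronics
Headphones | Books      
Webcam     | Sports     
Desk       | Kitchen    
Lamp       | Books      
Monitor    | Sports     


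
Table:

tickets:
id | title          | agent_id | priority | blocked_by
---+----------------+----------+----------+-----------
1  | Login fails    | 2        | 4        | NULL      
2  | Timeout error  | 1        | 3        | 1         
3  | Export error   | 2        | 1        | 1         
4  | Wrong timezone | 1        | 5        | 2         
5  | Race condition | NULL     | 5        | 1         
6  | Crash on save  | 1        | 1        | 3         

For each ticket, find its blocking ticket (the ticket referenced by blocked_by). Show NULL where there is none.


This is a self-join: tickets is joined to a second copy of itself, matching each row's blocked_by to another row's id. Use LEFT JOIN so rows with blocked_by=NULL are kept.
  - ticket 1 (Login fails): blocked_by=NULL -> NULL
  - ticket 2 (Timeout error): blocked_by=1 -> Login fails
  - ticket 3 (Export error): blocked_by=1 -> Login fails
  - ticket 4 (Wrong timezone): blocked_by=2 -> Timeout error
  - ticket 5 (Race condition): blocked_by=1 -> Login fails
  - ticket 6 (Crash on save): blocked_by=3 -> Export error

SQL:
SELECT a.title AS item, b.title AS blocked_by
FROM tickets a
LEFT JOIN tickets b ON a.blocked_by = b.id

Result:
item           | blocked_by   
---------------+--------------
Login fails    | NULL         
Timeout error  | Login fails  
Export error   | Login fails  
Wrong timezone | Timeout error
Race condition | Login fails  
Crash on save  | Export error 


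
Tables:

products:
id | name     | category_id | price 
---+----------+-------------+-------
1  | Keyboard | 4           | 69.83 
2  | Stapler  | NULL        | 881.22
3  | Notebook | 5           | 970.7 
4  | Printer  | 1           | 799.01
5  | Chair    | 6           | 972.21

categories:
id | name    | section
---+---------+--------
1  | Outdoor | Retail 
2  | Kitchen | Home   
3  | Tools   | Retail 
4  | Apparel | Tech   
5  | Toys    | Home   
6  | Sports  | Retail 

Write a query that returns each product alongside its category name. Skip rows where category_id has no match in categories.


INNER JOIN keeps only products rows whose category_id matches an id in categories. Walk through each product:
  - product 1 (Keyboard): category_id=4 -> matches Apparel
  - product 2 (Stapler): category_id=NULL, no match -> dropped
  - product 3 (Notebook): category_id=5 -> matches Toys
  - product 4 (Printer): category_id=1 -> matches Outdoor
  - product 5 (Chair): category_id=6 -> matches Sports
So 1 of 5 rows is dropped.

SQL:
SELECT a.name, b.name AS category
FROM products a
INNER JOIN categories b ON a.category_id = b.id

Result:
name     | category
---------+---------
Keyboard | Apparel 
Notebook | Toys    
Printer  | Outdoor 
Chair    | Sports  


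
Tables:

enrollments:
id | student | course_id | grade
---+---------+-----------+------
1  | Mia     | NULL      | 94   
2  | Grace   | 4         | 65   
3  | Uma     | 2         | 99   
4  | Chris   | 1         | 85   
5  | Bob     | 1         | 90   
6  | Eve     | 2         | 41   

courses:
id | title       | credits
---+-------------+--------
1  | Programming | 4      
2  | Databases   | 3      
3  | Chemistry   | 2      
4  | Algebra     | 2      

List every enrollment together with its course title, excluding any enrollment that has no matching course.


INNER JOIN keeps only enrollments rows whose course_id matches an id in courses. Walk through each enrollment:
  - enrollment 1 (Mia): course_id=NULL, no match -> dropped
  - enrollment 2 (Grace): course_id=4 -> matches Algebra
  - enrollment 3 (Uma): course_id=2 -> matches Databases
  - enrollment 4 (Chris): course_id=1 -> matches Programming
  - enrollment 5 (Bob): course_id=1 -> matches Programming
  - enrollment 6 (Eve): course_id=2 -> matches Databases
So 1 of 6 rows is dropped.

SQL:
SELECT a.student, b.title AS course
FROM enrollments a
INNER JOIN courses b ON a.course_id = b.id

Result:
student | course     
--------+------------
Grace   | Algebra    
Uma     | Databases  
Chris   | Programming
Bob     | Programming
Eve     | Databases  


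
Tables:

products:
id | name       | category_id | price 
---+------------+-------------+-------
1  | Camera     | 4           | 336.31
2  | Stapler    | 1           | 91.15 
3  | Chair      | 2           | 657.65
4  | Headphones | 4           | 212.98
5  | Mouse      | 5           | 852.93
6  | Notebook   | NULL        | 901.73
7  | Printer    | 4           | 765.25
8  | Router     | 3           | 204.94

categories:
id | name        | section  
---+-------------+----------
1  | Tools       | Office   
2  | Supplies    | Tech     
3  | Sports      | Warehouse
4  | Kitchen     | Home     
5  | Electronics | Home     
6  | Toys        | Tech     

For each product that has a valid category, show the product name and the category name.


INNER JOIN keeps only products rows whose category_id matches an id in categories. Walk through each product:
  - product 1 (Camera): category_id=4 -> matches Kitchen
  - product 2 (Stapler): category_id=1 -> matches Tools
  - product 3 (Chair): category_id=2 -> matches Supplies
  - product 4 (Headphones): category_id=4 -> matches Kitchen
  - product 5 (Mouse): category_id=5 -> matches Electronics
  - product 6 (Notebook): category_id=NULL, no match -> dropped
  - product 7 (Printer): category_id=4 -> matches Kitchen
  - product 8 (Router): category_id=3 -> matches Sports
So 1 of 8 rows is dropped.

SQL:
SELECT a.name, b.name AS category
FROM products a
INNER JOIN categories b ON a.category_id = b.id

Result:
name       | category   
-----------+------------
Camera     | Kitchen    
Stapler    | Tools      
Chair      | Supplies   
Headphones | Kitchen    
Mouse      | Electronics
Printer    | Kitchen    
Router     | Sports     


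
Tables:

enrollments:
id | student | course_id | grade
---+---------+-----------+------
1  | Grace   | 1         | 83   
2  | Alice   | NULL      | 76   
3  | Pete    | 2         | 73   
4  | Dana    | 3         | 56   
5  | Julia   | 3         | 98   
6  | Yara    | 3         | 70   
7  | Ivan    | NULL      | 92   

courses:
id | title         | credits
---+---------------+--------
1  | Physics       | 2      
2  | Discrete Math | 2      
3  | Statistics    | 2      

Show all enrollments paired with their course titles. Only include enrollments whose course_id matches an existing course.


INNER JOIN keeps only enrollments rows whose course_id matches an id in courses. Walk through each enrollment:
  - enrollment 1 (Grace): course_id=1 -> matches Physics
  - enrollment 2 (Alice): course_id=NULL, no match -> dropped
  - enrollment 3 (Pete): course_id=2 -> matches Discrete Math
  - enrollment 4 (Dana): course_id=3 -> matches Statistics
  - enrollment 5 (Julia): course_id=3 -> matches Statistics
  - enrollment 6 (Yara): course_id=3 -> matches Statistics
  - enrollment 7 (Ivan): course_id=NULL, no match -> dropped
So 2 of 7 rows are dropped.

SQL:
SELECT a.student, b.title AS course
FROM enrollments a
INNER JOIN courses b ON a.course_id = b.id

Result:
student | course       
--------+--------------
Grace   | Physics      
Pete    | Discrete Math
Dana    | Statistics   
Julia   | Statistics   
Yara    | Statistics   


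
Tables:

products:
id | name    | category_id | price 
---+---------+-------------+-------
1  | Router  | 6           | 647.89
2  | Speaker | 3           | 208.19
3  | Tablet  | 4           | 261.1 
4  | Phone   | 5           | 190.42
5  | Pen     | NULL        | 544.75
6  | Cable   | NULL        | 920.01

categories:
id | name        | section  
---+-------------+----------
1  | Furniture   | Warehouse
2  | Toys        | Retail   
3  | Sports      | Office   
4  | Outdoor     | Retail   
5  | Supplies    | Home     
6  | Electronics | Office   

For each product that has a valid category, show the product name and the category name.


INNER JOIN keeps only products rows whose category_id matches an id in categories. Walk through each product:
  - product 1 (Router): category_id=6 -> matches Electronics
  - product 2 (Speaker): category_id=3 -> matches Sports
  - product 3 (Tablet): category_id=4 -> matches Outdoor
  - product 4 (Phone): category_id=5 -> matches Supplies
  - product 5 (Pen): category_id=NULL, no match -> dropped
  - product 6 (Cable): category_id=NULL, no match -> dropped
So 2 of 6 rows are dropped.

SQL:
SELECT a.name, b.name AS category
FROM products a
INNER JOIN categories b ON a.category_id = b.id

Result:
name    | category   
--------+------------
Router  | Electronics
Speaker | Sports     
Tablet  | Outdoor    
Phone   | Supplies   


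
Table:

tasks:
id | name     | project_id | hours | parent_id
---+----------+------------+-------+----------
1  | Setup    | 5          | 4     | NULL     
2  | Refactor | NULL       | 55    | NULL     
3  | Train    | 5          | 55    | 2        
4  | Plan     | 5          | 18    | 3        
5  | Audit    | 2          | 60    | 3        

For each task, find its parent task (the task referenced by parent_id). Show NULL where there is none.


This is a self-join: tasks is joined to a second copy of itself, matching each row's parent_id to another row's id. Use LEFT JOIN so rows with parent_id=NULL are kept.
  - task 1 (Setup): parent_id=NULL -> NULL
  - task 2 (Refactor): parent_id=NULL -> NULL
  - task 3 (Train): parent_id=2 -> Refactor
  - task 4 (Plan): parent_id=3 -> Train
  - task 5 (Audit): parent_id=3 -> Train

SQL:
SELECT a.name AS item, b.name AS parent
FROM tasks a
LEFT JOIN tasks b ON a.parent_id = b.id

Result:
item     | parent  
---------+---------
Setup    | NULL    
Refactor | NULL    
Train    | Refactor
Plan     | Train   
Audit    | Train   


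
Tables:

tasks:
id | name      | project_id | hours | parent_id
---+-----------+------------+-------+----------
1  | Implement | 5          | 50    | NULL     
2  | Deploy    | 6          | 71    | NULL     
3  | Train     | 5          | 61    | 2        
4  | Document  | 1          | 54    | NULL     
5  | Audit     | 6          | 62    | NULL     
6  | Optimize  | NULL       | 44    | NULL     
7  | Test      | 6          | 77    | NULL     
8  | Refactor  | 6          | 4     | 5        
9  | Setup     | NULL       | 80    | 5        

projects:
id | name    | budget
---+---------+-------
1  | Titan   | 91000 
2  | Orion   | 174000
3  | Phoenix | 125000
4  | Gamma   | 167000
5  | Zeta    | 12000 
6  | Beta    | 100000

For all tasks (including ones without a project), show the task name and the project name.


LEFT JOIN keeps every row from tasks (the left table); where project_id has no match in projects, the project columns become NULL. Walk through each task:
  - task 1 (Implement): project_id=5 -> matches Zeta
  - task 2 (Deploy): project_id=6 -> matches Beta
  - task 3 (Train): project_id=5 -> matches Zeta
  - task 4 (Document): project_id=1 -> matches Titan
  - task 5 (Audit): project_id=6 -> matches Beta
  - task 6 (Optimize): project_id=NULL, no match -> kept with NULL
  - task 7 (Test): project_id=6 -> matches Beta
  - task 8 (Refactor): project_id=6 -> matches Beta
  - task 9 (Setup): project_id=NULL, no match -> kept with NULL
All 9 rows appear; 2 have NULL project.

SQL:
SELECT a.name, b.name AS project
FROM tasks a
LEFT JOIN projects b ON a.project_id = b.id

Result:
name      | project
----------+--------
Implement | Zeta   
Deploy    | Beta   
Train     | Zeta   
Document  | Titan  
Audit     | Beta   
Optimize  | NULL   
Test      | Beta   
Refactor  | Beta   
Setup     | NULL   


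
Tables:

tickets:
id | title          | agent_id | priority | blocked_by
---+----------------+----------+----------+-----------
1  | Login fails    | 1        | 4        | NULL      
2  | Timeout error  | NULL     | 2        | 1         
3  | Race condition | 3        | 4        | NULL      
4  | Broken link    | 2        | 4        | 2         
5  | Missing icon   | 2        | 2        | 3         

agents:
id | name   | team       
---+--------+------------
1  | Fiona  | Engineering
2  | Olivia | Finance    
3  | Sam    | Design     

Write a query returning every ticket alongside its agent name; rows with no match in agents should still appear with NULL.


LEFT JOIN keeps every row from tickets (the left table); where agent_id has no match in agents, the agent columns become NULL. Walk through each ticket:
  - ticket 1 (Login fails): agent_id=1 -> matches Fiona
  - ticket 2 (Timeout error): agent_id=NULL, no match -> kept with NULL
  - ticket 3 (Race condition): agent_id=3 -> matches Sam
  - ticket 4 (Broken link): agent_id=2 -> matches Olivia
  - ticket 5 (Missing icon): agent_id=2 -> matches Olivia
All 5 rows appear; 1 has NULL agent.

SQL:
SELECT a.title, b.name AS agent
FROM tickets a
LEFT JOIN agents b ON a.agent_id = b.id

Result:
title          | agent 
---------------+-------
Login fails    | Fiona 
Timeout error  | NULL  
Race condition | Sam   
Broken link    | Olivia
Missing icon   | Olivia


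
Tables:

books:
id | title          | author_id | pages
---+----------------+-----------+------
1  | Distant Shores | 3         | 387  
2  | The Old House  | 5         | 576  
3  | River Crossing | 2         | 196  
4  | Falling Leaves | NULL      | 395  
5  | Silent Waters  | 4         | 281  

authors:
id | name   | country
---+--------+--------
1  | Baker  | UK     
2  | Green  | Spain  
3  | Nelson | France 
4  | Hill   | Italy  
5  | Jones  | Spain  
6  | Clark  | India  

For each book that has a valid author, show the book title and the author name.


INNER JOIN keeps only books rows whose author_id matches an id in authors. Walk through each book:
  - book 1 (Distant Shores): author_id=3 -> matches Nelson
  - book 2 (The Old House): author_id=5 -> matches Jones
  - book 3 (River Crossing): author_id=2 -> matches Green
  - book 4 (Falling Leaves): author_id=NULL, no match -> dropped
  - book 5 (Silent Waters): author_id=4 -> matches Hill
So 1 of 5 rows is dropped.

SQL:
SELECT a.title, b.name AS author
FROM books a
INNER JOIN authors b ON a.author_id = b.id

Result:
title          | author
---------------+-------
Distant Shores | Nelson
The Old House  | Jones 
River Crossing | Green 
Silent Waters  | Hill  


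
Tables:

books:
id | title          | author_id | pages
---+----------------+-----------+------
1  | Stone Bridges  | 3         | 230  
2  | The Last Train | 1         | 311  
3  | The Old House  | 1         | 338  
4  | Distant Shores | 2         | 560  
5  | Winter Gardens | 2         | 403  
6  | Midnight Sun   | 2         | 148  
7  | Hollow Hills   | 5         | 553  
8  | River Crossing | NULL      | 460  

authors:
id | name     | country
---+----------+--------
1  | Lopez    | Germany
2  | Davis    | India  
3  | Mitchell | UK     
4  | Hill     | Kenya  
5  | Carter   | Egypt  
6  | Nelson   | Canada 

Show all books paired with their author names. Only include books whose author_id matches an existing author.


INNER JOIN keeps only books rows whose author_id matches an id in authors. Walk through each book:
  - book 1 (Stone Bridges): author_id=3 -> matches Mitchell
  - book 2 (The Last Train): author_id=1 -> matches Lopez
  - book 3 (The Old House): author_id=1 -> matches Lopez
  - book 4 (Distant Shores): author_id=2 -> matches Davis
  - book 5 (Winter Gardens): author_id=2 -> matches Davis
  - book 6 (Midnight Sun): author_id=2 -> matches Davis
  - book 7 (Hollow Hills): author_id=5 -> matches Carter
  - book 8 (River Crossing): author_id=NULL, no match -> dropped
So 1 of 8 rows is dropped.

SQL:
SELECT a.title, b.name AS author
FROM books a
INNER JOIN authors b ON a.author_id = b.id

Result:
title          | author  
---------------+---------
Stone Bridges  | Mitchell
The Last Train | Lopez   
The Old House  | Lopez   
Distant Shores | Davis   
Winter Gardens | Davis   
Midnight Sun   | Davis   
Hollow Hills   | Carter  


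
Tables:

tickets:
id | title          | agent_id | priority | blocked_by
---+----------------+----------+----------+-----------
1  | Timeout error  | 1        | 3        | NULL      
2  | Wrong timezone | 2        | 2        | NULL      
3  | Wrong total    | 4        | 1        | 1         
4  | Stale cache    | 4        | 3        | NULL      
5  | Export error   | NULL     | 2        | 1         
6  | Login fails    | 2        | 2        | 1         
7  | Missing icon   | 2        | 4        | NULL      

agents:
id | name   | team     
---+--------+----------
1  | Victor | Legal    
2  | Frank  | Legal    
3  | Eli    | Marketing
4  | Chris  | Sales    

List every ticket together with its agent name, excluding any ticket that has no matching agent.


INNER JOIN keeps only tickets rows whose agent_id matches an id in agents. Walk through each ticket:
  - ticket 1 (Timeout error): agent_id=1 -> matches Victor
  - ticket 2 (Wrong timezone): agent_id=2 -> matches Frank
  - ticket 3 (Wrong total): agent_id=4 -> matches Chris
  - ticket 4 (Stale cache): agent_id=4 -> matches Chris
  - ticket 5 (Export error): agent_id=NULL, no match -> dropped
  - ticket 6 (Login fails): agent_id=2 -> matches Frank
  - ticket 7 (Missing icon): agent_id=2 -> matches Frank
So 1 of 7 rows is dropped.

SQL:
SELECT a.title, b.name AS agent
FROM tickets a
INNER JOIN agents b ON a.agent_id = b.id

Result:
title          | agent 
---------------+-------
Timeout error  | Victor
Wrong timezone | Frank 
Wrong total    | Chris 
Stale cache    | Chris 
Login fails    | Frank 
Missing icon   | Frank 


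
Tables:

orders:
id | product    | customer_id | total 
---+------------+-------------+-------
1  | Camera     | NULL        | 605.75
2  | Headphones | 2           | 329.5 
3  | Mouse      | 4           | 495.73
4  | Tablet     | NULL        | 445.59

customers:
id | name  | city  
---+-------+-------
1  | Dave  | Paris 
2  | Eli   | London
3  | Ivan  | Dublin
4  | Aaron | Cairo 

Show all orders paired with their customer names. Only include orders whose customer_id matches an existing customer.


INNER JOIN keeps only orders rows whose customer_id matches an id in customers. Walk through each order:
  - order 1 (Camera): customer_id=NULL, no match -> dropped
  - order 2 (Headphones): customer_id=2 -> matches Eli
  - order 3 (Mouse): customer_id=4 -> matches Aaron
  - order 4 (Tablet): customer_id=NULL, no match -> dropped
So 2 of 4 rows are dropped.

SQL:
SELECT a.product, b.name AS customer
FROM orders a
INNER JOIN customers b ON a.customer_id = b.id

Result:
product    | customer
-----------+---------
Headphones | Eli     
Mouse      | Aaron   


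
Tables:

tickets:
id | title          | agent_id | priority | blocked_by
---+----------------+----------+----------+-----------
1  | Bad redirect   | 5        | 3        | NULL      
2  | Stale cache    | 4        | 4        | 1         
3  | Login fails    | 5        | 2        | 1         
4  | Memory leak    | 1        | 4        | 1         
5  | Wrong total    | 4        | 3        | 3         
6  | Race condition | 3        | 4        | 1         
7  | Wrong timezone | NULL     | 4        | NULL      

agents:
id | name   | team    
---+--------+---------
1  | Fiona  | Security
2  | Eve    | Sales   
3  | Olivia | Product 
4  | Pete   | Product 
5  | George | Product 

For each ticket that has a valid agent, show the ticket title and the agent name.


INNER JOIN keeps only tickets rows whose agent_id matches an id in agents. Walk through each ticket:
  - ticket 1 (Bad redirect): agent_id=5 -> matches George
  - ticket 2 (Stale cache): agent_id=4 -> matches Pete
  - ticket 3 (Login fails): agent_id=5 -> matches George
  - ticket 4 (Memory leak): agent_id=1 -> matches Fiona
  - ticket 5 (Wrong total): agent_id=4 -> matches Pete
  - ticket 6 (Race condition): agent_id=3 -> matches Olivia
  - ticket 7 (Wrong timezone): agent_id=NULL, no match -> dropped
So 1 of 7 rows is dropped.

SQL:
SELECT a.title, b.name AS agent
FROM tickets a
INNER JOIN agents b ON a.agent_id = b.id

Result:
title          | agent 
---------------+-------
Bad redirect   | George
Stale cache    | Pete  
Login fails    | George
Memory leak    | Fiona 
Wrong total    | Pete  
Race condition | Olivia


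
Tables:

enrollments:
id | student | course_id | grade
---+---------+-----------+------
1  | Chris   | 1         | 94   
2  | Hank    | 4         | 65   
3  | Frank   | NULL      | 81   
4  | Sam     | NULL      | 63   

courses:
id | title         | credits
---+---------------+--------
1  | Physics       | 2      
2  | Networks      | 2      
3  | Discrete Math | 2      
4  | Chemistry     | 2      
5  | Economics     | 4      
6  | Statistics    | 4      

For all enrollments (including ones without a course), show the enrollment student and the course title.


LEFT JOIN keeps every row from enrollments (the left table); where course_id has no match in courses, the course columns become NULL. Walk through each enrollment:
  - enrollment 1 (Chris): course_id=1 -> matches Physics
  - enrollment 2 (Hank): course_id=4 -> matches Chemistry
  - enrollment 3 (Frank): course_id=NULL, no match -> kept with NULL
  - enrollment 4 (Sam): course_id=NULL, no match -> kept with NULL
All 4 rows appear; 2 have NULL course.

SQL:
SELECT a.student, b.title AS course
FROM enrollments a
LEFT JOIN courses b ON a.course_id = b.id

Result:
student | course   
--------+----------
Chris   | Physics  
Hank    | Chemistry
Frank   | NULL     
Sam     | NULL     


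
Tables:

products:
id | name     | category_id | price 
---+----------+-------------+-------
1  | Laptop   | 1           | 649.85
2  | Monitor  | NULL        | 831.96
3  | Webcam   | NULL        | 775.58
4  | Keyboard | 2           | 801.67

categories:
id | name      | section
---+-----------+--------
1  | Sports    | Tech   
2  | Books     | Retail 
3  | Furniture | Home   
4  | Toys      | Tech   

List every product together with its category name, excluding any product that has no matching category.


INNER JOIN keeps only products rows whose category_id matches an id in categories. Walk through each product:
  - product 1 (Laptop): category_id=1 -> matches Sports
  - product 2 (Monitor): category_id=NULL, no match -> dropped
  - product 3 (Webcam): category_id=NULL, no match -> dropped
  - product 4 (Keyboard): category_id=2 -> matches Books
So 2 of 4 rows are dropped.

SQL:
SELECT a.name, b.name AS category
FROM products a
INNER JOIN categories b ON a.category_id = b.id

Result:
name     | category
---------+---------
Laptop   | Sports  
Keyboard | Books   


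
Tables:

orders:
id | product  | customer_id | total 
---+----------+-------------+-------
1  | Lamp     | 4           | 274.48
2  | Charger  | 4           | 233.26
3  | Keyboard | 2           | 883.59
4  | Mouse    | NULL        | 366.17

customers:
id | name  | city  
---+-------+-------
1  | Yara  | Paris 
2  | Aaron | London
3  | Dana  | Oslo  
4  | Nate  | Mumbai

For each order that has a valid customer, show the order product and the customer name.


INNER JOIN keeps only orders rows whose customer_id matches an id in customers. Walk through each order:
  - order 1 (Lamp): customer_id=4 -> matches Nate
  - order 2 (Charger): customer_id=4 -> matches Nate
  - order 3 (Keyboard): customer_id=2 -> matches Aaron
  - order 4 (Mouse): customer_id=NULL, no match -> dropped
So 1 of 4 rows is dropped.

SQL:
SELECT a.product, b.name AS customer
FROM orders a
INNER JOIN customers b ON a.customer_id = b.id

Result:
product  | customer
---------+---------
Lamp     | Nate    
Charger  | Nate    
Keyboard | Aaron   


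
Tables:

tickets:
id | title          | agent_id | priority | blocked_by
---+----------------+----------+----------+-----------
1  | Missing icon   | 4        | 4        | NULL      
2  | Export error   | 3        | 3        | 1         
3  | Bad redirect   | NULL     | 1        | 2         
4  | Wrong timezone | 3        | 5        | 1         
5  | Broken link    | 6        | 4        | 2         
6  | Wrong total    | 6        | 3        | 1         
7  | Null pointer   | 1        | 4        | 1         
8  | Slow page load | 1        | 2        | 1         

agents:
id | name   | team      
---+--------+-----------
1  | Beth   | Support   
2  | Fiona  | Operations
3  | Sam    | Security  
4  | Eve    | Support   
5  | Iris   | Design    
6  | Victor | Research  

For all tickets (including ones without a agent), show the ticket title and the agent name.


LEFT JOIN keeps every row from tickets (the left table); where agent_id has no match in agents, the agent columns become NULL. Walk through each ticket:
  - ticket 1 (Missing icon): agent_id=4 -> matches Eve
  - ticket 2 (Export error): agent_id=3 -> matches Sam
  - ticket 3 (Bad redirect): agent_id=NULL, no match -> kept with NULL
  - ticket 4 (Wrong timezone): agent_id=3 -> matches Sam
  - ticket 5 (Broken link): agent_id=6 -> matches Victor
  - ticket 6 (Wrong total): agent_id=6 -> matches Victor
  - ticket 7 (Null pointer): agent_id=1 -> matches Beth
  - ticket 8 (Slow page load): agent_id=1 -> matches Beth
All 8 rows appear; 1 has NULL agent.

SQL:
SELECT a.title, b.name AS agent
FROM tickets a
LEFT JOIN agents b ON a.agent_id = b.id

Result:
title          | agent 
---------------+-------
Missing icon   | Eve   
Export error   | Sam   
Bad redirect   | NULL  
Wrong timezone | Sam   
Broken link    | Victor
Wrong total    | Victor
Null pointer   | Beth  
Slow page load | Beth  


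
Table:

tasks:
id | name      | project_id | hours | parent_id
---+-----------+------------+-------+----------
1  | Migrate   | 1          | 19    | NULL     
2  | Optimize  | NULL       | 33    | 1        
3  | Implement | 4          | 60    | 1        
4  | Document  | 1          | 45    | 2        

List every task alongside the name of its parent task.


This is a self-join: tasks is joined to a second copy of itself, matching each row's parent_id to another row's id. Use LEFT JOIN so rows with parent_id=NULL are kept.
  - task 1 (Migrate): parent_id=NULL -> NULL
  - task 2 (Optimize): parent_id=1 -> Migrate
  - task 3 (Implement): parent_id=1 -> Migrate
  - task 4 (Document): parent_id=2 -> Optimize

SQL:
SELECT a.name AS item, b.name AS parent
FROM tasks a
LEFT JOIN tasks b ON a.parent_id = b.id

Result:
item      | parent  
----------+---------
Migrate   | NULL    
Optimize  | Migrate 
Implement | Migrate 
Document  | Optimize


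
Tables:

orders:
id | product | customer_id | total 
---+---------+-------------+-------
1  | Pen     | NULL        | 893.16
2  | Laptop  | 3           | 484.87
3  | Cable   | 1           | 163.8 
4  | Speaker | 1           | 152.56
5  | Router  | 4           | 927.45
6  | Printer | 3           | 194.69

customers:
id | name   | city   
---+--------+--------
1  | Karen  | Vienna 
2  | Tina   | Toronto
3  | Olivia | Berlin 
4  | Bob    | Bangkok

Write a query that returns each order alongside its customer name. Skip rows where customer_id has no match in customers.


INNER JOIN keeps only orders rows whose customer_id matches an id in customers. Walk through each order:
  - order 1 (Pen): customer_id=NULL, no match -> dropped
  - order 2 (Laptop): customer_id=3 -> matches Olivia
  - order 3 (Cable): customer_id=1 -> matches Karen
  - order 4 (Speaker): customer_id=1 -> matches Karen
  - order 5 (Router): customer_id=4 -> matches Bob
  - order 6 (Printer): customer_id=3 -> matches Olivia
So 1 of 6 rows is dropped.

SQL:
SELECT a.product, b.name AS customer
FROM orders a
INNER JOIN customers b ON a.customer_id = b.id

Result:
product | customer
--------+---------
Laptop  | Olivia  
Cable   | Karen   
Speaker | Karen   
Router  | Bob     
Printer | Olivia  


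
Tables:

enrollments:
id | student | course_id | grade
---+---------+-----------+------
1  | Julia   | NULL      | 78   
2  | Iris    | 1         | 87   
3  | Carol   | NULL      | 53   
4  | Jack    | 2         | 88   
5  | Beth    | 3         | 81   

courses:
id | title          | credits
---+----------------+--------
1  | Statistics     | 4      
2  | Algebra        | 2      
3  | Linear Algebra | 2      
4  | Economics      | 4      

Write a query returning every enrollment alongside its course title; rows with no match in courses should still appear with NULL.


LEFT JOIN keeps every row from enrollments (the left table); where course_id has no match in courses, the course columns become NULL. Walk through each enrollment:
  - enrollment 1 (Julia): course_id=NULL, no match -> kept with NULL
  - enrollment 2 (Iris): course_id=1 -> matches Statistics
  - enrollment 3 (Carol): course_id=NULL, no match -> kept with NULL
  - enrollment 4 (Jack): course_id=2 -> matches Algebra
  - enrollment 5 (Beth): course_id=3 -> matches Linear Algebra
All 5 rows appear; 2 have NULL course.

SQL:
SELECT a.student, b.title AS course
FROM enrollments a
LEFT JOIN courses b ON a.course_id = b.id

Result:
student | course        
--------+---------------
Julia   | NULL          
Iris    | Statistics    
Carol   | NULL          
Jack    | Algebra       
Beth    | Linear Algebra


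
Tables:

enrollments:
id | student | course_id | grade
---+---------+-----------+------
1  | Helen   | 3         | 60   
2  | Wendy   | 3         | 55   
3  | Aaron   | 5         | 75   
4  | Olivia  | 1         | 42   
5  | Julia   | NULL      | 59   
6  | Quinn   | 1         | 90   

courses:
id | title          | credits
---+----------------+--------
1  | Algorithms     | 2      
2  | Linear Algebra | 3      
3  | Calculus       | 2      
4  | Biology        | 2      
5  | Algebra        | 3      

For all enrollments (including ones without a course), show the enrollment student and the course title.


LEFT JOIN keeps every row from enrollments (the left table); where course_id has no match in courses, the course columns become NULL. Walk through each enrollment:
  - enrollment 1 (Helen): course_id=3 -> matches Calculus
  - enrollment 2 (Wendy): course_id=3 -> matches Calculus
  - enrollment 3 (Aaron): course_id=5 -> matches Algebra
  - enrollment 4 (Olivia): course_id=1 -> matches Algorithms
  - enrollment 5 (Julia): course_id=NULL, no match -> kept with NULL
  - enrollment 6 (Quinn): course_id=1 -> matches Algorithms
All 6 rows appear; 1 has NULL course.

SQL:
SELECT a.student, b.title AS course
FROM enrollments a
LEFT JOIN courses b ON a.course_id = b.id

Result:
student | course    
--------+-----------
Helen   | Calculus  
Wendy   | Calculus  
Aaron   | Algebra   
Olivia  | Algorithms
Julia   | NULL      
Quinn   | Algorithms


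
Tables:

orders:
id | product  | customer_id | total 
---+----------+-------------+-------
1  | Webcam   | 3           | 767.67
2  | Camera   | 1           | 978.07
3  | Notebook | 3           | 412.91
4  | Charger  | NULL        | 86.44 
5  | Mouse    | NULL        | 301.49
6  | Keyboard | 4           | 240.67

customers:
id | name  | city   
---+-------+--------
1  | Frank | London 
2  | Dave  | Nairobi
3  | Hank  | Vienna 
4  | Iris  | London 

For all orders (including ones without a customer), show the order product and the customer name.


LEFT JOIN keeps every row from orders (the left table); where customer_id has no match in customers, the customer columns become NULL. Walk through each order:
  - order 1 (Webcam): customer_id=3 -> matches Hank
  - order 2 (Camera): customer_id=1 -> matches Frank
  - order 3 (Notebook): customer_id=3 -> matches Hank
  - order 4 (Charger): customer_id=NULL, no match -> kept with NULL
  - order 5 (Mouse): customer_id=NULL, no match -> kept with NULL
  - order 6 (Keyboard): customer_id=4 -> matches Iris
All 6 rows appear; 2 have NULL customer.

SQL:
SELECT a.product, b.name AS customer
FROM orders a
LEFT JOIN customers b ON a.customer_id = b.id

Result:
product  | customer
---------+---------
Webcam   | Hank    
Camera   | Frank   
Notebook | Hank    
Charger  | NULL    
Mouse    | NULL    
Keyboard | Iris    


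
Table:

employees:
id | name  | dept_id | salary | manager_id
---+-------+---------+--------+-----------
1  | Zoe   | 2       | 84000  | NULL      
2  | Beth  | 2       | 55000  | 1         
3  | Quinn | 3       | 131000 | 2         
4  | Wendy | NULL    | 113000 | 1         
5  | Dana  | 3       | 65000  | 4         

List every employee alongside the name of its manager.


This is a self-join: employees is joined to a second copy of itself, matching each row's manager_id to another row's id. Use LEFT JOIN so rows with manager_id=NULL are kept.
  - employee 1 (Zoe): manager_id=NULL -> NULL
  - employee 2 (Beth): manager_id=1 -> Zoe
  - employee 3 (Quinn): manager_id=2 -> Beth
  - employee 4 (Wendy): manager_id=1 -> Zoe
  - employee 5 (Dana): manager_id=4 -> Wendy

SQL:
SELECT a.name AS item, b.name AS manager
FROM employees a
LEFT JOIN employees b ON a.manager_id = b.id

Result:
item  | manager
------+--------
Zoe   | NULL   
Beth  | Zoe    
Quinn | Beth   
Wendy | Zoe    
Dana  | Wendy  


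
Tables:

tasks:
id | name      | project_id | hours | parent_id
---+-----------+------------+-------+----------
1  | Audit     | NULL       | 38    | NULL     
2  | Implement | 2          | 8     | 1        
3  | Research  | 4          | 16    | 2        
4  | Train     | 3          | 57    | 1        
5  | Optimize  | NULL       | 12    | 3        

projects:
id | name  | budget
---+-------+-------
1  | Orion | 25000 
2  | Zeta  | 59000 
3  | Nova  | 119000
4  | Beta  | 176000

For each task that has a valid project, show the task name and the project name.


INNER JOIN keeps only tasks rows whose project_id matches an id in projects. Walk through each task:
  - task 1 (Audit): project_id=NULL, no match -> dropped
  - task 2 (Implement): project_id=2 -> matches Zeta
  - task 3 (Research): project_id=4 -> matches Beta
  - task 4 (Train): project_id=3 -> matches Nova
  - task 5 (Optimize): project_id=NULL, no match -> dropped
So 2 of 5 rows are dropped.

SQL:
SELECT a.name, b.name AS project
FROM tasks a
INNER JOIN projects b ON a.project_id = b.id

Result:
name      | project
----------+--------
Implement | Zeta   
Research  | Beta   
Train     | Nova   


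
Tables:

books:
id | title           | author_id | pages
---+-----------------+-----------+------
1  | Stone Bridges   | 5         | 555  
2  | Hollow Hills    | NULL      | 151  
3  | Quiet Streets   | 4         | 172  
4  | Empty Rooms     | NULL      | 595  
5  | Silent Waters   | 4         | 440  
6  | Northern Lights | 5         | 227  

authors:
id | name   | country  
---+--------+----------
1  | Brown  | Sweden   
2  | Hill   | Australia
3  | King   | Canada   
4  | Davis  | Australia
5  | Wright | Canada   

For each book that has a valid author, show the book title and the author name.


INNER JOIN keeps only books rows whose author_id matches an id in authors. Walk through each book:
  - book 1 (Stone Bridges): author_id=5 -> matches Wright
  - book 2 (Hollow Hills): author_id=NULL, no match -> dropped
  - book 3 (Quiet Streets): author_id=4 -> matches Davis
  - book 4 (Empty Rooms): author_id=NULL, no match -> dropped
  - book 5 (Silent Waters): author_id=4 -> matches Davis
  - book 6 (Northern Lights): author_id=5 -> matches Wright
So 2 of 6 rows are dropped.

SQL:
SELECT a.title, b.name AS author
FROM books a
INNER JOIN authors b ON a.author_id = b.id

Result:
title           | author
----------------+-------
Stone Bridges   | Wright
Quiet Streets   | Davis 
Silent Waters   | Davis 
Northern Lights | Wright


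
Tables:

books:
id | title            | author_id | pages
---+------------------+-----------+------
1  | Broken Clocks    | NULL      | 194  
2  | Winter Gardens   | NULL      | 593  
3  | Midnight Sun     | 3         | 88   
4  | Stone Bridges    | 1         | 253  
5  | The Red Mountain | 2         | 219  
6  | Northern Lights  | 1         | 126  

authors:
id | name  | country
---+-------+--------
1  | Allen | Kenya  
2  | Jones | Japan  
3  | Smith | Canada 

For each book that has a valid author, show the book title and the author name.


INNER JOIN keeps only books rows whose author_id matches an id in authors. Walk through each book:
  - book 1 (Broken Clocks): author_id=NULL, no match -> dropped
  - book 2 (Winter Gardens): author_id=NULL, no match -> dropped
  - book 3 (Midnight Sun): author_id=3 -> matches Smith
  - book 4 (Stone Bridges): author_id=1 -> matches Allen
  - book 5 (The Red Mountain): author_id=2 -> matches Jones
  - book 6 (Northern Lights): author_id=1 -> matches Allen
So 2 of 6 rows are dropped.

SQL:
SELECT a.title, b.name AS author
FROM books a
INNER JOIN authors b ON a.author_id = b.id

Result:
title            | author
-----------------+-------
Midnight Sun     | Smith 
Stone Bridges    | Allen 
The Red Mountain | Jones 
Northern Lights  | Allen 


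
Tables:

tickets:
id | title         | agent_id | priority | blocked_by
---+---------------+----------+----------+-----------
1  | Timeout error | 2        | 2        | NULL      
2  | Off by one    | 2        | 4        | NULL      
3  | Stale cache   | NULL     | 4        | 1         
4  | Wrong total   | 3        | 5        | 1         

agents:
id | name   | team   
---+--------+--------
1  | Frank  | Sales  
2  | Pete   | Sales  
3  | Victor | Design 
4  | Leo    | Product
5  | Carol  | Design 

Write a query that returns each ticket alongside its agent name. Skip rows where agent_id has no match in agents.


INNER JOIN keeps only tickets rows whose agent_id matches an id in agents. Walk through each ticket:
  - ticket 1 (Timeout error): agent_id=2 -> matches Pete
  - ticket 2 (Off by one): agent_id=2 -> matches Pete
  - ticket 3 (Stale cache): agent_id=NULL, no match -> dropped
  - ticket 4 (Wrong total): agent_id=3 -> matches Victor
So 1 of 4 rows is dropped.

SQL:
SELECT a.title, b.name AS agent
FROM tickets a
INNER JOIN agents b ON a.agent_id = b.id

Result:
title         | agent 
--------------+-------
Timeout error | Pete  
Off by one    | Pete  
Wrong total   | Victor
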